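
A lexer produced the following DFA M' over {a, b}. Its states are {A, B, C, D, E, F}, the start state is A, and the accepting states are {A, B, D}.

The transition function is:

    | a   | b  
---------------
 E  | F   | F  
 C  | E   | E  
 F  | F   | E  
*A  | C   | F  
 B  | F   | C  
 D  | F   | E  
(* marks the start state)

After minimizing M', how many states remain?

First remove the unreachable states {B,D}; 4 states remain.
Start with accepting vs non-accepting: {A} | {C,E,F}.
Stable partition: {A} | {C,E,F} — 2 equivalence classes.

2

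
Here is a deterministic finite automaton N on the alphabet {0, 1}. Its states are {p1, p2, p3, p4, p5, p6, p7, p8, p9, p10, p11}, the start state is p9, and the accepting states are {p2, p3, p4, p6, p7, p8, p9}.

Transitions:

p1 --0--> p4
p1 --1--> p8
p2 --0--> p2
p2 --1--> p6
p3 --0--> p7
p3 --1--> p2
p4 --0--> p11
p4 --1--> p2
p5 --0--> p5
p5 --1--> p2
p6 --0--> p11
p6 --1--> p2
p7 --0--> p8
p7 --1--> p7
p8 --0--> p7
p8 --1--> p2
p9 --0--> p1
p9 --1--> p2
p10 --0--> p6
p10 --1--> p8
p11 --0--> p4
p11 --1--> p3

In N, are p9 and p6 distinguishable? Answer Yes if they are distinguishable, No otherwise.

States {p5,p10} cannot be reached from the start state, so discard them.
Start with accepting vs non-accepting: {p2,p3,p4,p6,p7,p8,p9} | {p1,p11}.
Split {p2,p3,p4,p6,p7,p8,p9} by δ(·,0) → {p2,p3,p7,p8} and {p4,p6,p9}.
Split {p2,p3,p7,p8} by δ(·,1) → {p3,p7,p8} and {p2}.
Refine {p3,p7,p8} on symbol 1: members go to different blocks, giving {p3,p8} and {p7}.
No further refinement is possible. Final partition (5 blocks): {p3,p8} | {p1,p11} | {p4,p6,p9} | {p2} | {p7}.
p9 and p6 lie in the same block of the stable partition, so they are equivalent — no string distinguishes them.

No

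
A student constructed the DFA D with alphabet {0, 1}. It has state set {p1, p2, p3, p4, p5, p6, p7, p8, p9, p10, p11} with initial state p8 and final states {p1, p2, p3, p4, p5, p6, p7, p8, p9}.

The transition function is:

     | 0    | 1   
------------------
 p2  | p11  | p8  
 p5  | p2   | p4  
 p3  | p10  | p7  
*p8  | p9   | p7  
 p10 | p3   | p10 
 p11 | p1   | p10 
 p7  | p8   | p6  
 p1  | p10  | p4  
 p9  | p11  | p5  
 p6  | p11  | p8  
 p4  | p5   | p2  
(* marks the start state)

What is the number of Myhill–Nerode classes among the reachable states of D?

Start with accepting vs non-accepting: {p1,p2,p3,p4,p5,p6,p7,p8,p9} | {p10,p11}.
Refine {p1,p2,p3,p4,p5,p6,p7,p8,p9} on symbol 0: members go to different blocks, giving {p1,p2,p3,p6,p9} and {p4,p5,p7,p8}.
Refine {p4,p5,p7,p8} on symbol 0: members go to different blocks, giving {p4,p7} and {p5,p8}.
Split {p1,p2,p3,p6,p9} by δ(·,1) → {p2,p6,p9} and {p1,p3}.
The partition is now stable with 5 blocks: {p2,p6,p9} | {p10,p11} | {p4,p7} | {p5,p8} | {p1,p3}.

5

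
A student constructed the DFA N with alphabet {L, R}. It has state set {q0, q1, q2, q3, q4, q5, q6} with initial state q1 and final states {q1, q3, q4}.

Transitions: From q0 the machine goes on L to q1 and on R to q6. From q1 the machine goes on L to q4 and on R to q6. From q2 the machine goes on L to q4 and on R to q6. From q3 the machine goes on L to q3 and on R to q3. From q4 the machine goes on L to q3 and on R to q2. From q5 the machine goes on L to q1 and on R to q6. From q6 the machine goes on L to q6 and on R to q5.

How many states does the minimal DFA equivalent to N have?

States {q0} cannot be reached from the start state, so discard them.
Initial partition by acceptance: {q1,q3,q4} | {q2,q5,q6}.
Refine {q1,q3,q4} on symbol R: members go to different blocks, giving {q1,q4} and {q3}.
Refine {q1,q4} on symbol L: members go to different blocks, giving {q1} and {q4}.
Split {q2,q5,q6} by δ(·,L) → {q2} and {q5} and {q6}.
The partition is now stable with 6 blocks: {q1} | {q2} | {q3} | {q4} | {q5} | {q6}.

6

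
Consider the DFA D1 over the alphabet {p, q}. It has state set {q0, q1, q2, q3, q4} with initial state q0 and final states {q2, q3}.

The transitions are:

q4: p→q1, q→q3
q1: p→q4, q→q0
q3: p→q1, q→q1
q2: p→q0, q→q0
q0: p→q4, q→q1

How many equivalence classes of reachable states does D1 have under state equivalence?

3

First remove the unreachable states {q2}; 4 states remain.
Initial partition by acceptance: {q3} | {q0,q1,q4}.
On input q, block {q0,q1,q4} splits into {q0,q1} and {q4}.
No further refinement is possible. Final partition (3 blocks): {q3} | {q0,q1} | {q4}.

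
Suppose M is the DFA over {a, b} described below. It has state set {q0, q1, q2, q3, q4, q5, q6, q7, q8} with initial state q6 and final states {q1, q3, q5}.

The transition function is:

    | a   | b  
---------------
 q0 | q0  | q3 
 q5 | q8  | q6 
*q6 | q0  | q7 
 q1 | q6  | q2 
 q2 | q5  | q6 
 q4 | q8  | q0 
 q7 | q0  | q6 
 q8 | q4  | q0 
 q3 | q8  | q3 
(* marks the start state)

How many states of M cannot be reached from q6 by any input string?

3

No path from q6 leads to q1, q2, q5; the other 6 states are all reachable.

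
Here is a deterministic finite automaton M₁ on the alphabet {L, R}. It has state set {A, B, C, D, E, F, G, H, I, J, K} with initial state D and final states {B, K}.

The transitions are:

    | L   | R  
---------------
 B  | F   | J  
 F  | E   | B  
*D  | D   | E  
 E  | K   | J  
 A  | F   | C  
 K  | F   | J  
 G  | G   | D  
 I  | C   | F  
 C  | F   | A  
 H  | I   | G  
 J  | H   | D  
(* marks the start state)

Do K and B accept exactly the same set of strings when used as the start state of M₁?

Yes

All states are reachable from the start state.
Initial partition by acceptance: {B,K} | {A,C,D,E,F,G,H,I,J}.
On input L, block {A,C,D,E,F,G,H,I,J} splits into {A,C,D,F,G,H,I,J} and {E}.
On input L, block {A,C,D,F,G,H,I,J} splits into {A,C,D,G,H,I,J} and {F}.
On input L, block {A,C,D,G,H,I,J} splits into {D,G,H,I,J} and {A,C}.
Refine {D,G,H,I,J} on symbol L: members go to different blocks, giving {D,G,H,J} and {I}.
Split {D,G,H,J} by δ(·,L) → {D,G,J} and {H}.
On input L, block {D,G,J} splits into {D,G} and {J}.
Split {D,G} by δ(·,R) → {D} and {G}.
No further refinement is possible. Final partition (9 blocks): {B,K} | {D} | {E} | {F} | {A,C} | {I} | {H} | {J} | {G}.
K and B lie in the same block of the stable partition, so they are equivalent — no string distinguishes them.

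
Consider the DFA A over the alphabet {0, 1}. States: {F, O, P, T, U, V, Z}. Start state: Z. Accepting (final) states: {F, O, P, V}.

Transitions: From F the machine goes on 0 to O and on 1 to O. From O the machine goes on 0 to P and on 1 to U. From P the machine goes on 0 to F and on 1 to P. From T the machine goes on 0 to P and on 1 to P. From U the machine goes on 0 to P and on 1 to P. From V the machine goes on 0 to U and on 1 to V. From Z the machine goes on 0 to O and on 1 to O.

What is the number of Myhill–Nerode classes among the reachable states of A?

5

Reachable states from the start: {F,O,P,U,Z}. Unreachable: {T,V} — drop them.
P0 = {F,O,P} | {U,Z}.
On input 1, block {F,O,P} splits into {F,P} and {O}.
On input 0, block {F,P} splits into {F} and {P}.
Split {U,Z} by δ(·,0) → {Z} and {U}.
The partition is now stable with 5 blocks: {F} | {Z} | {O} | {P} | {U}.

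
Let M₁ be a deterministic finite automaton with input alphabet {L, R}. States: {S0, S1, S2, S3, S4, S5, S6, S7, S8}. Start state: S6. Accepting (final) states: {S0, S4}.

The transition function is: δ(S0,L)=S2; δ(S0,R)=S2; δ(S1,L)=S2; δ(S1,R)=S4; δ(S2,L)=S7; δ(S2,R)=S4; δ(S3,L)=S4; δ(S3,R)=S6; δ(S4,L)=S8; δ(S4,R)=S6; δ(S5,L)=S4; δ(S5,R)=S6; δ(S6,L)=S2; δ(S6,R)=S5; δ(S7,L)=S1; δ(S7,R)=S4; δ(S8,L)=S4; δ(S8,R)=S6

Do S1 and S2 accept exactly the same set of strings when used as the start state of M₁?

First remove the unreachable states {S0,S3}; 7 states remain.
P0 = {S4} | {S1,S2,S5,S6,S7,S8}.
Split {S1,S2,S5,S6,S7,S8} by δ(·,L) → {S1,S2,S6,S7} and {S5,S8}.
Refine {S1,S2,S6,S7} on symbol R: members go to different blocks, giving {S1,S2,S7} and {S6}.
The partition is now stable with 4 blocks: {S4} | {S1,S2,S7} | {S5,S8} | {S6}.
S1 and S2 lie in the same block of the stable partition, so they are equivalent — no string distinguishes them.

Yes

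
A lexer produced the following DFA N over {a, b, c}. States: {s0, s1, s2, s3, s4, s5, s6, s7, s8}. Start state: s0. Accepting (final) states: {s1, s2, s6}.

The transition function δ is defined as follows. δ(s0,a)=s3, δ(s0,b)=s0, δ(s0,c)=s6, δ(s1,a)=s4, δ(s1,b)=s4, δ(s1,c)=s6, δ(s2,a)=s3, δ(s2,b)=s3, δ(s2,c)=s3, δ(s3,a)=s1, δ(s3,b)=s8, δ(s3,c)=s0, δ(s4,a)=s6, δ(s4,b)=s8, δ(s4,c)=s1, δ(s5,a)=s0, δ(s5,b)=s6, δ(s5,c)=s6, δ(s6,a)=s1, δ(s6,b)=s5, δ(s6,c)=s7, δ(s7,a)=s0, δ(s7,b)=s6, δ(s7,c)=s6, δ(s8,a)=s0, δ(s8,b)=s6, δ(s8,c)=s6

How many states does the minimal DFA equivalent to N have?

States {s2} cannot be reached from the start state, so discard them.
Start with accepting vs non-accepting: {s1,s6} | {s0,s3,s4,s5,s7,s8}.
Refine {s1,s6} on symbol a: members go to different blocks, giving {s1} and {s6}.
Refine {s0,s3,s4,s5,s7,s8} on symbol a: members go to different blocks, giving {s0,s5,s7,s8} and {s3} and {s4}.
Refine {s0,s5,s7,s8} on symbol a: members go to different blocks, giving {s5,s7,s8} and {s0}.
Stable partition: {s1} | {s5,s7,s8} | {s6} | {s3} | {s4} | {s0} — 6 equivalence classes.

6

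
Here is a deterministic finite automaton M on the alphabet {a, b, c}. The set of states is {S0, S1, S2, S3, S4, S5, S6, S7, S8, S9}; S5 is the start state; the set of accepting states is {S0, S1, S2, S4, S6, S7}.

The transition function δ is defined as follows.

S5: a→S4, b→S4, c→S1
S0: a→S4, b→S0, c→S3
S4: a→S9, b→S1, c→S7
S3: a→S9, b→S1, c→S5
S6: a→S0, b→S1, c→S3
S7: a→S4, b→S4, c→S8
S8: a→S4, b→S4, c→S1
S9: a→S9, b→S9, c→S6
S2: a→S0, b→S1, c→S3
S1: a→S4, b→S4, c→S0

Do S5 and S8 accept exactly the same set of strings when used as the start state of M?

First remove the unreachable states {S2}; 9 states remain.
P0 = {S0,S1,S4,S6,S7} | {S3,S5,S8,S9}.
On input a, block {S0,S1,S4,S6,S7} splits into {S0,S1,S6,S7} and {S4}.
On input a, block {S0,S1,S6,S7} splits into {S0,S1,S7} and {S6}.
Refine {S0,S1,S7} on symbol b: members go to different blocks, giving {S1,S7} and {S0}.
Split {S1,S7} by δ(·,c) → {S1} and {S7}.
Refine {S3,S5,S8,S9} on symbol a: members go to different blocks, giving {S3,S9} and {S5,S8}.
Split {S3,S9} by δ(·,b) → {S3} and {S9}.
Stable partition: {S1} | {S3} | {S4} | {S6} | {S0} | {S7} | {S5,S8} | {S9} — 8 equivalence classes.
S5 and S8 lie in the same block of the stable partition, so they are equivalent — no string distinguishes them.

Yes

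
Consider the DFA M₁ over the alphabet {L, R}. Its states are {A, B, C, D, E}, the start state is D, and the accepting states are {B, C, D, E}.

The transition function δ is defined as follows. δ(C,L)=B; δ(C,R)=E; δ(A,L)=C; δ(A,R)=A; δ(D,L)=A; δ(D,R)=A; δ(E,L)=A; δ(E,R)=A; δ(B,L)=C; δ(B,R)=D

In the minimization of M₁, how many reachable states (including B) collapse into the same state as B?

2

Every state is reachable, so we keep all 5.
P0 = {B,C,D,E} | {A}.
Refine {B,C,D,E} on symbol L: members go to different blocks, giving {B,C} and {D,E}.
The partition is now stable with 3 blocks: {B,C} | {A} | {D,E}.
State B belongs to the block {B,C}, which has 2 states.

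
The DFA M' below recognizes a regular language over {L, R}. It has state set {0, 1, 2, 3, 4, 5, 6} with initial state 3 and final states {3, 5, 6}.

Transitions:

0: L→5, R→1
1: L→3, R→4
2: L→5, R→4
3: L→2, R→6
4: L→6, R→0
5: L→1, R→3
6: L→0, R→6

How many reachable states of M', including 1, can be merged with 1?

4

Initial partition by acceptance: {3,5,6} | {0,1,2,4}.
No further refinement is possible. Final partition (2 blocks): {3,5,6} | {0,1,2,4}.
The equivalence class containing 1 is {0,1,2,4}, of size 4.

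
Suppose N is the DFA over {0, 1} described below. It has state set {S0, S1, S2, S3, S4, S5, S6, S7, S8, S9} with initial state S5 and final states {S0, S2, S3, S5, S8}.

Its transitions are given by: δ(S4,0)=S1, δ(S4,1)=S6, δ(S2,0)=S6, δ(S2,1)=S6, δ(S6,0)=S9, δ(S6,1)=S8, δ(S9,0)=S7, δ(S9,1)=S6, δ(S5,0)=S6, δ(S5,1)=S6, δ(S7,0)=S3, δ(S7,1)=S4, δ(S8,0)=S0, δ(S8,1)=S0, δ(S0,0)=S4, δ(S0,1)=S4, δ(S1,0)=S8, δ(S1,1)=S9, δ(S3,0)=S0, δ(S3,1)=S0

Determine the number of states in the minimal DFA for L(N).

6

Reachable states from the start: {S0,S1,S3,S4,S5,S6,S7,S8,S9}. Unreachable: {S2} — drop them.
Start with accepting vs non-accepting: {S0,S3,S5,S8} | {S1,S4,S6,S7,S9}.
Refine {S0,S3,S5,S8} on symbol 0: members go to different blocks, giving {S0,S5} and {S3,S8}.
Refine {S1,S4,S6,S7,S9} on symbol 0: members go to different blocks, giving {S4,S6,S9} and {S1,S7}.
Refine {S4,S6,S9} on symbol 0: members go to different blocks, giving {S4,S9} and {S6}.
Refine {S0,S5} on symbol 0: members go to different blocks, giving {S0} and {S5}.
No further refinement is possible. Final partition (6 blocks): {S0} | {S4,S9} | {S3,S8} | {S1,S7} | {S6} | {S5}.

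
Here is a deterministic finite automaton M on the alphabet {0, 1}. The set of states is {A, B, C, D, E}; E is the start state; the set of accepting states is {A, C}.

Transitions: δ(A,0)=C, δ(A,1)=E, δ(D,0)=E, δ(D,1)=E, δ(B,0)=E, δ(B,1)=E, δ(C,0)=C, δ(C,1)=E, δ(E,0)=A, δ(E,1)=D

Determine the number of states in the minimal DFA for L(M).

Reachable states from the start: {A,C,D,E}. Unreachable: {B} — drop them.
P0 = {A,C} | {D,E}.
Refine {D,E} on symbol 0: members go to different blocks, giving {D} and {E}.
The partition is now stable with 3 blocks: {A,C} | {D} | {E}.

3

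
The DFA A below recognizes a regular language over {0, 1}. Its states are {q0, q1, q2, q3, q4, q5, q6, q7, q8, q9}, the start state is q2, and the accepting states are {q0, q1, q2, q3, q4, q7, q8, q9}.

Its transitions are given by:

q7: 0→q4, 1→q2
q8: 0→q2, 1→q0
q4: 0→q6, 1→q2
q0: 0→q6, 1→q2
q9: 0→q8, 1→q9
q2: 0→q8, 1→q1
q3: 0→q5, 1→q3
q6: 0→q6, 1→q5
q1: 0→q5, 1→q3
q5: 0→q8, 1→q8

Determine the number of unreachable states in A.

3

No path from q2 leads to q4, q7, q9; the other 7 states are all reachable.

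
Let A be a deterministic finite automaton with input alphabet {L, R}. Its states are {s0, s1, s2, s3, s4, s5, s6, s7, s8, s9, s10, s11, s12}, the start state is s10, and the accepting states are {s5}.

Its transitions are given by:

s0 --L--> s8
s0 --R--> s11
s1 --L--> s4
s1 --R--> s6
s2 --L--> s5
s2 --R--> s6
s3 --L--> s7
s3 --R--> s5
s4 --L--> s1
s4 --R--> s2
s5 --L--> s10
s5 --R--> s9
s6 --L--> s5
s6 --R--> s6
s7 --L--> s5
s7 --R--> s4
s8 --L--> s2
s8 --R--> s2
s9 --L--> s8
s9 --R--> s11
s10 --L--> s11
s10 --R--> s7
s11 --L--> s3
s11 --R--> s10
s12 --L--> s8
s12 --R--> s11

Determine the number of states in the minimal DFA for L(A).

9

First remove the unreachable states {s0,s12}; 11 states remain.
P0 = {s5} | {s1,s2,s3,s4,s6,s7,s8,s9,s10,s11}.
Split {s1,s2,s3,s4,s6,s7,s8,s9,s10,s11} by δ(·,L) → {s1,s3,s4,s8,s9,s10,s11} and {s2,s6,s7}.
Refine {s1,s3,s4,s8,s9,s10,s11} on symbol L: members go to different blocks, giving {s1,s4,s9,s10,s11} and {s3,s8}.
On input L, block {s1,s4,s9,s10,s11} splits into {s1,s4,s10} and {s9,s11}.
Split {s1,s4,s10} by δ(·,L) → {s1,s4} and {s10}.
On input R, block {s2,s6,s7} splits into {s2,s6} and {s7}.
Split {s3,s8} by δ(·,L) → {s3} and {s8}.
Refine {s9,s11} on symbol L: members go to different blocks, giving {s9} and {s11}.
No further refinement is possible. Final partition (9 blocks): {s5} | {s1,s4} | {s2,s6} | {s3} | {s9} | {s10} | {s7} | {s8} | {s11}.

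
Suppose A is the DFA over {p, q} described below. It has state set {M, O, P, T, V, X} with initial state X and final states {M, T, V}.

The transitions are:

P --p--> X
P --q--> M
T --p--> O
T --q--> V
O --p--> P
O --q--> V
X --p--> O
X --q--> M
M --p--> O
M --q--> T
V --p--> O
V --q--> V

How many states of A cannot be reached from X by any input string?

Every one of the 6 states is reachable from X.

0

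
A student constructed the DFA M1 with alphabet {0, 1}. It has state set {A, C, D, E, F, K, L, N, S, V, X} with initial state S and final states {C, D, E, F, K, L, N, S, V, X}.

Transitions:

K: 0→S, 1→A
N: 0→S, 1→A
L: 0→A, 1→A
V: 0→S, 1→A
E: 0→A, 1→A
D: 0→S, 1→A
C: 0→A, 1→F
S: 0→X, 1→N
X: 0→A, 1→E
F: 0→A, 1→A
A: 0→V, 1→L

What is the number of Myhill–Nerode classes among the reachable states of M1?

First remove the unreachable states {C,D,F,K}; 7 states remain.
P0 = {E,L,N,S,V,X} | {A}.
On input 0, block {E,L,N,S,V,X} splits into {E,L,X} and {N,S,V}.
Refine {E,L,X} on symbol 1: members go to different blocks, giving {E,L} and {X}.
On input 0, block {N,S,V} splits into {N,V} and {S}.
Stable partition: {E,L} | {A} | {N,V} | {X} | {S} — 5 equivalence classes.

5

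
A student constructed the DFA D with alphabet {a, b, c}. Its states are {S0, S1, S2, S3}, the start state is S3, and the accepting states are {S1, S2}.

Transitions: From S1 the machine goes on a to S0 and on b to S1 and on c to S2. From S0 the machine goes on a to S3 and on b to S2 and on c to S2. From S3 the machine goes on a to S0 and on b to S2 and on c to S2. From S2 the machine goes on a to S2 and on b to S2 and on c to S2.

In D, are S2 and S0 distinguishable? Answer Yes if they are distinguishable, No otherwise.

States {S1} cannot be reached from the start state, so discard them.
Start with accepting vs non-accepting: {S2} | {S0,S3}.
Stable partition: {S2} | {S0,S3} — 2 equivalence classes.
S2 and S0 end up in different blocks, so they are distinguishable. For instance, the string 'ε' is accepted from only S2.

Yes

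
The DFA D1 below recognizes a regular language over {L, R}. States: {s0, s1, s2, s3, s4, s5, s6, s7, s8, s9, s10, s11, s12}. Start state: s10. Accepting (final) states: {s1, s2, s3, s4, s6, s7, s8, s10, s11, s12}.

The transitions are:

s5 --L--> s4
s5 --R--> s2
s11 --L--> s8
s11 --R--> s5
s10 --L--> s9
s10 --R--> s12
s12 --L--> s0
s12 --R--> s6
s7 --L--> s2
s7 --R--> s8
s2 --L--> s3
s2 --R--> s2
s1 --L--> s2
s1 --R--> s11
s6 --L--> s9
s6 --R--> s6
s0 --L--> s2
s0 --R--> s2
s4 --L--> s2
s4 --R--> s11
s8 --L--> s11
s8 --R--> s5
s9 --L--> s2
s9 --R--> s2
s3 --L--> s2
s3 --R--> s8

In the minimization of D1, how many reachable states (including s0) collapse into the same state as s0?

2

First remove the unreachable states {s1,s7}; 11 states remain.
Initial partition by acceptance: {s2,s3,s4,s6,s8,s10,s11,s12} | {s0,s5,s9}.
Split {s2,s3,s4,s6,s8,s10,s11,s12} by δ(·,L) → {s2,s3,s4,s8,s11} and {s6,s10,s12}.
Refine {s2,s3,s4,s8,s11} on symbol R: members go to different blocks, giving {s2,s3,s4} and {s8,s11}.
On input R, block {s2,s3,s4} splits into {s3,s4} and {s2}.
On input L, block {s0,s5,s9} splits into {s0,s9} and {s5}.
No further refinement is possible. Final partition (6 blocks): {s3,s4} | {s0,s9} | {s6,s10,s12} | {s8,s11} | {s2} | {s5}.
State s0 belongs to the block {s0,s9}, which has 2 states.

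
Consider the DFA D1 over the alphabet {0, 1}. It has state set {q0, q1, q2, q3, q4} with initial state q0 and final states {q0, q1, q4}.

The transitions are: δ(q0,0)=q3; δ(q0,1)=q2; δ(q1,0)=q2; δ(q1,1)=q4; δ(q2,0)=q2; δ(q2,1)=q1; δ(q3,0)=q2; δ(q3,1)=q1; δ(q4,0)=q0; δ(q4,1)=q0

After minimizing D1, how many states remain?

Start with accepting vs non-accepting: {q0,q1,q4} | {q2,q3}.
On input 0, block {q0,q1,q4} splits into {q0,q1} and {q4}.
On input 1, block {q0,q1} splits into {q0} and {q1}.
No further refinement is possible. Final partition (4 blocks): {q0} | {q2,q3} | {q4} | {q1}.

4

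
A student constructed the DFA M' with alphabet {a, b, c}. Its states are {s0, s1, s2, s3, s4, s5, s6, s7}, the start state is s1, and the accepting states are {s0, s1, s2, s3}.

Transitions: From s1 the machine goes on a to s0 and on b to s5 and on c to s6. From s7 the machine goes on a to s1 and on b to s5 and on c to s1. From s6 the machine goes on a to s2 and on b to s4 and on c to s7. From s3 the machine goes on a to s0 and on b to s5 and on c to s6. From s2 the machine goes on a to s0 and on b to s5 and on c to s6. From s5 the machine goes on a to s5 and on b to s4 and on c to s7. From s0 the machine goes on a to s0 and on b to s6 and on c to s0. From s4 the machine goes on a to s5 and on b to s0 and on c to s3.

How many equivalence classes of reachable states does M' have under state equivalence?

6

Every state is reachable, so we keep all 8.
Start with accepting vs non-accepting: {s0,s1,s2,s3} | {s4,s5,s6,s7}.
Refine {s0,s1,s2,s3} on symbol c: members go to different blocks, giving {s1,s2,s3} and {s0}.
On input a, block {s4,s5,s6,s7} splits into {s4,s5} and {s6,s7}.
On input b, block {s4,s5} splits into {s4} and {s5}.
On input b, block {s6,s7} splits into {s6} and {s7}.
No further refinement is possible. Final partition (6 blocks): {s1,s2,s3} | {s4} | {s0} | {s6} | {s5} | {s7}.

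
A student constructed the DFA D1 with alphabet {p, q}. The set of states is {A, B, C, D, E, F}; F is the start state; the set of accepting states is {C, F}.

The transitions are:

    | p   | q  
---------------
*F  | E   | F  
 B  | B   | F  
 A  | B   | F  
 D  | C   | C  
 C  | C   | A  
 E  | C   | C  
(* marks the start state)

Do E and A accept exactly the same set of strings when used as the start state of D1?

States {D} cannot be reached from the start state, so discard them.
P0 = {C,F} | {A,B,E}.
Split {C,F} by δ(·,p) → {C} and {F}.
Split {A,B,E} by δ(·,p) → {A,B} and {E}.
No further refinement is possible. Final partition (4 blocks): {C} | {A,B} | {F} | {E}.
E and A end up in different blocks, so they are distinguishable. For instance, the string 'p' is accepted from only E.

No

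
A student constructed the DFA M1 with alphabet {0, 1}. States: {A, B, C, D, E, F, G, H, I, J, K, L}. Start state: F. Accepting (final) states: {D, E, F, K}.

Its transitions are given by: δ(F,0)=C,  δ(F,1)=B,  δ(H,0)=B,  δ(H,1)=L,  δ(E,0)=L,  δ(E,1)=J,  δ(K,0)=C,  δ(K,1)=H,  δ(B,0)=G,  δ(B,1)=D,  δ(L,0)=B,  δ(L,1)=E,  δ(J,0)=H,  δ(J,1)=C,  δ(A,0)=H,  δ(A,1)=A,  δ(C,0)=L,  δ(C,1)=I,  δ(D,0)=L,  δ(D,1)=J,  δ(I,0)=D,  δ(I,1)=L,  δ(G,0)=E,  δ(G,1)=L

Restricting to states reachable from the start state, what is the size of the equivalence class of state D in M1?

Reachable states from the start: {B,C,D,E,F,G,H,I,J,L}. Unreachable: {A,K} — drop them.
P0 = {D,E,F} | {B,C,G,H,I,J,L}.
Split {B,C,G,H,I,J,L} by δ(·,0) → {B,C,H,J,L} and {G,I}.
Refine {B,C,H,J,L} on symbol 0: members go to different blocks, giving {C,H,J,L} and {B}.
Split {D,E,F} by δ(·,1) → {D,E} and {F}.
Split {C,H,J,L} by δ(·,0) → {C,J} and {H,L}.
On input 1, block {C,J} splits into {C} and {J}.
Refine {H,L} on symbol 1: members go to different blocks, giving {H} and {L}.
Stable partition: {D,E} | {C} | {G,I} | {B} | {F} | {H} | {J} | {L} — 8 equivalence classes.
State D belongs to the block {D,E}, which has 2 states.

2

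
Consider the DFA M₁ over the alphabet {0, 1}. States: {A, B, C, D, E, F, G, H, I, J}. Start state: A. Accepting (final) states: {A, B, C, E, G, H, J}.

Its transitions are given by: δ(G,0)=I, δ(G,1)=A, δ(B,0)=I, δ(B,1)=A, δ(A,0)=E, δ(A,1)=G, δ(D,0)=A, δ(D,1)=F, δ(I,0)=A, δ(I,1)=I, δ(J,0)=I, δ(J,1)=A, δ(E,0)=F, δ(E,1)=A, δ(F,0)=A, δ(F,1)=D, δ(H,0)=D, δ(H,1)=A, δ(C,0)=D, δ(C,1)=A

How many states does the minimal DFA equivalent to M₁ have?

First remove the unreachable states {B,C,H,J}; 6 states remain.
Initial partition by acceptance: {A,E,G} | {D,F,I}.
On input 0, block {A,E,G} splits into {E,G} and {A}.
Stable partition: {E,G} | {D,F,I} | {A} — 3 equivalence classes.

3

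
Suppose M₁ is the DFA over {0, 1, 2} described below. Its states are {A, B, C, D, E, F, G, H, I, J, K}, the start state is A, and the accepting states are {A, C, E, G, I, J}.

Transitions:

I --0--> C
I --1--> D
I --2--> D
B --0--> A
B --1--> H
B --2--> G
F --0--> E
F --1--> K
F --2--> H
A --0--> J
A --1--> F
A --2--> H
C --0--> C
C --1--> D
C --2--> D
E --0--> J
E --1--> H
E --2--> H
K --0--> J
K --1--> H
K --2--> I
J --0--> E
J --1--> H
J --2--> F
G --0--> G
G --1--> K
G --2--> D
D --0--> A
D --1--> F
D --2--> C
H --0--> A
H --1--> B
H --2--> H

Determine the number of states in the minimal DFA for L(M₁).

All states are reachable from the start state.
Initial partition by acceptance: {A,C,E,G,I,J} | {B,D,F,H,K}.
On input 2, block {B,D,F,H,K} splits into {B,D,K} and {F,H}.
On input 1, block {A,C,E,G,I,J} splits into {A,E,J} and {C,G,I}.
The partition is now stable with 4 blocks: {A,E,J} | {B,D,K} | {F,H} | {C,G,I}.

4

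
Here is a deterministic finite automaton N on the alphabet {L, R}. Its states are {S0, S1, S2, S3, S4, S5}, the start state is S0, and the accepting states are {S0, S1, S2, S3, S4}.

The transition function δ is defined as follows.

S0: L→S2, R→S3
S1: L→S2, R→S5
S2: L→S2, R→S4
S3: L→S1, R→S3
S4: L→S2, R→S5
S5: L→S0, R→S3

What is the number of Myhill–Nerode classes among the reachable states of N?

All states are reachable from the start state.
Start with accepting vs non-accepting: {S0,S1,S2,S3,S4} | {S5}.
Refine {S0,S1,S2,S3,S4} on symbol R: members go to different blocks, giving {S0,S2,S3} and {S1,S4}.
On input L, block {S0,S2,S3} splits into {S0,S2} and {S3}.
On input R, block {S0,S2} splits into {S0} and {S2}.
No further refinement is possible. Final partition (5 blocks): {S0} | {S5} | {S1,S4} | {S3} | {S2}.

5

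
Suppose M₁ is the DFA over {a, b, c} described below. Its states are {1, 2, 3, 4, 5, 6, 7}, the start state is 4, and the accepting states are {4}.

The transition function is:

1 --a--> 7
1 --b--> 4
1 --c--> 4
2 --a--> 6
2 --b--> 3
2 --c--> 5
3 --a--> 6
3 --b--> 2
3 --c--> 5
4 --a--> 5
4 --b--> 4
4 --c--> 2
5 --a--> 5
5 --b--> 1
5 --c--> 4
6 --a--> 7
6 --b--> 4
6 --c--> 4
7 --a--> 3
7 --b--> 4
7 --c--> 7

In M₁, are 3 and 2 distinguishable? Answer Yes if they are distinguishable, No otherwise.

No

Every state is reachable, so we keep all 7.
Initial partition by acceptance: {4} | {1,2,3,5,6,7}.
Split {1,2,3,5,6,7} by δ(·,b) → {1,6,7} and {2,3,5}.
On input a, block {1,6,7} splits into {1,6} and {7}.
Split {2,3,5} by δ(·,a) → {2,3} and {5}.
The partition is now stable with 5 blocks: {4} | {1,6} | {2,3} | {7} | {5}.
3 and 2 lie in the same block of the stable partition, so they are equivalent — no string distinguishes them.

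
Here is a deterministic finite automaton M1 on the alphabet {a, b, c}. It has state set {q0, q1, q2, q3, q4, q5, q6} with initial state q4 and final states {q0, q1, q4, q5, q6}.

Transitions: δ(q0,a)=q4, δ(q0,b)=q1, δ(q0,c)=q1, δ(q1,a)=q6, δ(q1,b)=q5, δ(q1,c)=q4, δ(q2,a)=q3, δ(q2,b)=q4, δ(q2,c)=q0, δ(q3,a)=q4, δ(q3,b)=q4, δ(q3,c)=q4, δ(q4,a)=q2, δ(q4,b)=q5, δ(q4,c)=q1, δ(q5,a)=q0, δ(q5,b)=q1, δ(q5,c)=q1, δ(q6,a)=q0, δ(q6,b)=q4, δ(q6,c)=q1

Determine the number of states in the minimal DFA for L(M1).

All states are reachable from the start state.
P0 = {q0,q1,q4,q5,q6} | {q2,q3}.
Refine {q0,q1,q4,q5,q6} on symbol a: members go to different blocks, giving {q0,q1,q5,q6} and {q4}.
Refine {q0,q1,q5,q6} on symbol a: members go to different blocks, giving {q1,q5,q6} and {q0}.
Split {q1,q5,q6} by δ(·,a) → {q5,q6} and {q1}.
Refine {q5,q6} on symbol b: members go to different blocks, giving {q5} and {q6}.
On input a, block {q2,q3} splits into {q2} and {q3}.
The partition is now stable with 7 blocks: {q5} | {q2} | {q4} | {q0} | {q1} | {q6} | {q3}.

7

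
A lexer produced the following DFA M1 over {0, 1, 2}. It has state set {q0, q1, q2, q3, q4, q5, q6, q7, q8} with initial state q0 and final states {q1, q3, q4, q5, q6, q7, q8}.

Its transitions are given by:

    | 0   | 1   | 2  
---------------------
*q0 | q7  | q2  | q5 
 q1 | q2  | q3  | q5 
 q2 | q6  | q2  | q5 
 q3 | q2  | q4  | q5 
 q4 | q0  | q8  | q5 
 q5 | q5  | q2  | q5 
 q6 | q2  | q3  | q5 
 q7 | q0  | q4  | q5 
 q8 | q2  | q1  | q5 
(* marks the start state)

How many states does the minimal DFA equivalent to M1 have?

Every state is reachable, so we keep all 9.
Initial partition by acceptance: {q1,q3,q4,q5,q6,q7,q8} | {q0,q2}.
Refine {q1,q3,q4,q5,q6,q7,q8} on symbol 0: members go to different blocks, giving {q1,q3,q4,q6,q7,q8} and {q5}.
Stable partition: {q1,q3,q4,q6,q7,q8} | {q0,q2} | {q5} — 3 equivalence classes.

3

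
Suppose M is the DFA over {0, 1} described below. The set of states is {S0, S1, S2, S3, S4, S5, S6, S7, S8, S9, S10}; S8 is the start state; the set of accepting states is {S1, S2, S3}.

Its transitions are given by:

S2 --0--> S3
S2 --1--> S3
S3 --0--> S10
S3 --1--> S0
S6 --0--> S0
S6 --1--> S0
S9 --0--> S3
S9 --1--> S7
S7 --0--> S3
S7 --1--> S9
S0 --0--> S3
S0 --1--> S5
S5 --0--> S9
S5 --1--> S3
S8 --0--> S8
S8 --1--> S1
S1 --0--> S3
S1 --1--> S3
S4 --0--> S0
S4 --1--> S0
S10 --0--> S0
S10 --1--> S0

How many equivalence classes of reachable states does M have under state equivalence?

Reachable states from the start: {S0,S1,S3,S5,S7,S8,S9,S10}. Unreachable: {S2,S4,S6} — drop them.
Initial partition by acceptance: {S1,S3} | {S0,S5,S7,S8,S9,S10}.
Split {S1,S3} by δ(·,0) → {S1} and {S3}.
On input 0, block {S0,S5,S7,S8,S9,S10} splits into {S0,S7,S9} and {S5,S8,S10}.
Refine {S0,S7,S9} on symbol 1: members go to different blocks, giving {S7,S9} and {S0}.
On input 0, block {S5,S8,S10} splits into {S5} and {S8} and {S10}.
The partition is now stable with 7 blocks: {S1} | {S7,S9} | {S3} | {S5} | {S0} | {S8} | {S10}.

7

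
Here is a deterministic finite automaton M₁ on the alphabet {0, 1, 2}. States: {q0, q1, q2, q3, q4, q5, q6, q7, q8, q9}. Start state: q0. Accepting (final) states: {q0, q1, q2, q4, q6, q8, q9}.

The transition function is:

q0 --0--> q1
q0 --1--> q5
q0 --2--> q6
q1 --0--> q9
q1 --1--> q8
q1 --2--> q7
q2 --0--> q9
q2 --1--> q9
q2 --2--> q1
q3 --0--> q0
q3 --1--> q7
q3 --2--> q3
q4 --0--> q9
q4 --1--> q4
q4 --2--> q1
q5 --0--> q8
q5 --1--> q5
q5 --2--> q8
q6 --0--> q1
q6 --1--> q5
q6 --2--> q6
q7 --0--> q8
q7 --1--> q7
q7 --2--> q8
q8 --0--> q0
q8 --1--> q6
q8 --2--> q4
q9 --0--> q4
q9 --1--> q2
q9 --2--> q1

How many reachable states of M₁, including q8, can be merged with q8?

First remove the unreachable states {q3}; 9 states remain.
Start with accepting vs non-accepting: {q0,q1,q2,q4,q6,q8,q9} | {q5,q7}.
Refine {q0,q1,q2,q4,q6,q8,q9} on symbol 1: members go to different blocks, giving {q1,q2,q4,q8,q9} and {q0,q6}.
Split {q1,q2,q4,q8,q9} by δ(·,0) → {q1,q2,q4,q9} and {q8}.
Split {q1,q2,q4,q9} by δ(·,1) → {q2,q4,q9} and {q1}.
Stable partition: {q2,q4,q9} | {q5,q7} | {q0,q6} | {q8} | {q1} — 5 equivalence classes.
State q8 belongs to the block {q8}, which has 1 states.

1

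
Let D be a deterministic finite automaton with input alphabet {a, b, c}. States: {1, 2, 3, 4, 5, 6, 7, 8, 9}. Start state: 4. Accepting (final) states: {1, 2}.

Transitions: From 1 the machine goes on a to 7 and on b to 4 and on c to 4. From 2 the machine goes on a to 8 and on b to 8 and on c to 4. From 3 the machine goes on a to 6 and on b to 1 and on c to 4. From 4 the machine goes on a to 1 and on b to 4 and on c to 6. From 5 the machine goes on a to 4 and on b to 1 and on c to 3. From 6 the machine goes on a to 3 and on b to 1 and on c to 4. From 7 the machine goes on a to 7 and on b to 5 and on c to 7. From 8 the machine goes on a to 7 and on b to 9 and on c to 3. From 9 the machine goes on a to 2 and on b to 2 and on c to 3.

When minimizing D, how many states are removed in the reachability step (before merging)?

Starting at 4 and following transitions, the reachable set is {1, 3, 4, 5, 6, 7}. That leaves 2, 8, 9 unreachable — 3 in total.

3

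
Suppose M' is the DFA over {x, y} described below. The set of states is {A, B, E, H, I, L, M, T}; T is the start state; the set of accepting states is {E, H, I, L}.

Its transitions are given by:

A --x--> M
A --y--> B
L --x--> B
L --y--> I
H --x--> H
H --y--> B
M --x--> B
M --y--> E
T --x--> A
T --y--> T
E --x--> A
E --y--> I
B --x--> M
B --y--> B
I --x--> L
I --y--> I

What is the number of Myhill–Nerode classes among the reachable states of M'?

First remove the unreachable states {H}; 7 states remain.
Start with accepting vs non-accepting: {E,I,L} | {A,B,M,T}.
On input x, block {E,I,L} splits into {E,L} and {I}.
On input y, block {A,B,M,T} splits into {A,B,T} and {M}.
Split {A,B,T} by δ(·,x) → {A,B} and {T}.
No further refinement is possible. Final partition (5 blocks): {E,L} | {A,B} | {I} | {M} | {T}.

5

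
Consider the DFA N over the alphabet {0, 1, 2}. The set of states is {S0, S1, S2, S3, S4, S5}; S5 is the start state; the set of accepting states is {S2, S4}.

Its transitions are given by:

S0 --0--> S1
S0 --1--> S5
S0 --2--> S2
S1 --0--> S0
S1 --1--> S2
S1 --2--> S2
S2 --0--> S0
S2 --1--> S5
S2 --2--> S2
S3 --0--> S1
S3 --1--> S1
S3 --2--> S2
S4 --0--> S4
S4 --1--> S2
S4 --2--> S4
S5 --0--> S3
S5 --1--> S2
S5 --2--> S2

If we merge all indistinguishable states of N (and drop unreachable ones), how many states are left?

States {S4} cannot be reached from the start state, so discard them.
Start with accepting vs non-accepting: {S2} | {S0,S1,S3,S5}.
Split {S0,S1,S3,S5} by δ(·,1) → {S0,S3} and {S1,S5}.
No further refinement is possible. Final partition (3 blocks): {S2} | {S0,S3} | {S1,S5}.

3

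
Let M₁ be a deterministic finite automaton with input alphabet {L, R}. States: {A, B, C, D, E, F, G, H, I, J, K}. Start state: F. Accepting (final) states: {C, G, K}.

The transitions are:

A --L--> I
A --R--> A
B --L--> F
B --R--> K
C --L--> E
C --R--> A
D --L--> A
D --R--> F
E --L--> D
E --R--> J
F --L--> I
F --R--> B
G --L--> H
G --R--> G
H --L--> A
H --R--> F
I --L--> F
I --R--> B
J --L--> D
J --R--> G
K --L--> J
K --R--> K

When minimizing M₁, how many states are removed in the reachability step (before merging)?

2

No path from F leads to C, E; the other 9 states are all reachable.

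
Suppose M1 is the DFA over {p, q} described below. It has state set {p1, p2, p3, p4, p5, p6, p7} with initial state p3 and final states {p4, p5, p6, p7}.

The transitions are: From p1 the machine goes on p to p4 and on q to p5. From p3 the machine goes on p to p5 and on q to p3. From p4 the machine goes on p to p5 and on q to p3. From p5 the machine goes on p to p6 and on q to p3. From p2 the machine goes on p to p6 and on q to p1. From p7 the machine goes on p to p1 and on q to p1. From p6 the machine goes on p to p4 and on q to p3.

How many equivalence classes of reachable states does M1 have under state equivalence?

Reachable states from the start: {p3,p4,p5,p6}. Unreachable: {p1,p2,p7} — drop them.
P0 = {p4,p5,p6} | {p3}.
No further refinement is possible. Final partition (2 blocks): {p4,p5,p6} | {p3}.

2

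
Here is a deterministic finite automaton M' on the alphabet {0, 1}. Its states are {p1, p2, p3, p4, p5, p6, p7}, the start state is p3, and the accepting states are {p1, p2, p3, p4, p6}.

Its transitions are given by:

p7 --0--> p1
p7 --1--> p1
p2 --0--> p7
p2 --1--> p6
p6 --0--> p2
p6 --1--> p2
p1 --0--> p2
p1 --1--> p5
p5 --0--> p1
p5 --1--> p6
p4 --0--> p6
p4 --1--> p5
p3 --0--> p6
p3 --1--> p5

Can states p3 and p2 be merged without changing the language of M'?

First remove the unreachable states {p4}; 6 states remain.
Initial partition by acceptance: {p1,p2,p3,p6} | {p5,p7}.
On input 0, block {p1,p2,p3,p6} splits into {p1,p3,p6} and {p2}.
Split {p1,p3,p6} by δ(·,0) → {p1,p6} and {p3}.
On input 1, block {p1,p6} splits into {p1} and {p6}.
Refine {p5,p7} on symbol 1: members go to different blocks, giving {p5} and {p7}.
No further refinement is possible. Final partition (6 blocks): {p1} | {p5} | {p2} | {p3} | {p6} | {p7}.
p3 and p2 end up in different blocks, so they are distinguishable. For instance, the string '0' is accepted from only p3.

No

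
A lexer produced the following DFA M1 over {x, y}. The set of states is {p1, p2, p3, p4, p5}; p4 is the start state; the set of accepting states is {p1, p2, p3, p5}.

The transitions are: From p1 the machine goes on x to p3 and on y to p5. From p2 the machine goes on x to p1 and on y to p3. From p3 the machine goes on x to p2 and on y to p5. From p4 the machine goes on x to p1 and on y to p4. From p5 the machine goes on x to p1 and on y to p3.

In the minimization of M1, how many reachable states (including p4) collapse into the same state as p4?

Every state is reachable, so we keep all 5.
P0 = {p1,p2,p3,p5} | {p4}.
The partition is now stable with 2 blocks: {p1,p2,p3,p5} | {p4}.
The equivalence class containing p4 is {p4}, of size 1.

1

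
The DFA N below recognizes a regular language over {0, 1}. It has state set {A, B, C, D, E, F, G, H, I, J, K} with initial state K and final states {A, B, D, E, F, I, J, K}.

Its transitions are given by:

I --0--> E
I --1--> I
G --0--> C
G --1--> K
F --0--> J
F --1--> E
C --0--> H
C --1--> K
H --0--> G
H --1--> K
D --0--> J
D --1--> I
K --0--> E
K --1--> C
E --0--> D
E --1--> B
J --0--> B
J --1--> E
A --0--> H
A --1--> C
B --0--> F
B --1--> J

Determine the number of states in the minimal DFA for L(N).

3

First remove the unreachable states {A}; 10 states remain.
Initial partition by acceptance: {B,D,E,F,I,J,K} | {C,G,H}.
On input 1, block {B,D,E,F,I,J,K} splits into {B,D,E,F,I,J} and {K}.
Stable partition: {B,D,E,F,I,J} | {C,G,H} | {K} — 3 equivalence classes.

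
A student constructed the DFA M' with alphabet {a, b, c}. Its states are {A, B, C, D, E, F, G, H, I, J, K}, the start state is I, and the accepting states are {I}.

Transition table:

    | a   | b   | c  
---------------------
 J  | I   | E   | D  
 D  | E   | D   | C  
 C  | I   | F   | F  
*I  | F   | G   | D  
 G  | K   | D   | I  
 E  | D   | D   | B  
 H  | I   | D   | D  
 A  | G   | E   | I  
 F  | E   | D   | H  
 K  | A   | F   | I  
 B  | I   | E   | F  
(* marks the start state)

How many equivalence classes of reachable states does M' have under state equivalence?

4

First remove the unreachable states {J}; 10 states remain.
Start with accepting vs non-accepting: {I} | {A,B,C,D,E,F,G,H,K}.
Refine {A,B,C,D,E,F,G,H,K} on symbol a: members go to different blocks, giving {A,D,E,F,G,K} and {B,C,H}.
Split {A,D,E,F,G,K} by δ(·,c) → {A,G,K} and {D,E,F}.
No further refinement is possible. Final partition (4 blocks): {I} | {A,G,K} | {B,C,H} | {D,E,F}.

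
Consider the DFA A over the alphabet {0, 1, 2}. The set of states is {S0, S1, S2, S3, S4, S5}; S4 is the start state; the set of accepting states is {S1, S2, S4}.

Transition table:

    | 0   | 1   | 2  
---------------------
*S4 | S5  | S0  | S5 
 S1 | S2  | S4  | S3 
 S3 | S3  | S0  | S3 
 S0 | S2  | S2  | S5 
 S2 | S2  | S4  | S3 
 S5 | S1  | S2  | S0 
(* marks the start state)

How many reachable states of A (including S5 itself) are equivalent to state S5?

Initial partition by acceptance: {S1,S2,S4} | {S0,S3,S5}.
Refine {S1,S2,S4} on symbol 0: members go to different blocks, giving {S1,S2} and {S4}.
On input 0, block {S0,S3,S5} splits into {S0,S5} and {S3}.
The partition is now stable with 4 blocks: {S1,S2} | {S0,S5} | {S4} | {S3}.
State S5 belongs to the block {S0,S5}, which has 2 states.

2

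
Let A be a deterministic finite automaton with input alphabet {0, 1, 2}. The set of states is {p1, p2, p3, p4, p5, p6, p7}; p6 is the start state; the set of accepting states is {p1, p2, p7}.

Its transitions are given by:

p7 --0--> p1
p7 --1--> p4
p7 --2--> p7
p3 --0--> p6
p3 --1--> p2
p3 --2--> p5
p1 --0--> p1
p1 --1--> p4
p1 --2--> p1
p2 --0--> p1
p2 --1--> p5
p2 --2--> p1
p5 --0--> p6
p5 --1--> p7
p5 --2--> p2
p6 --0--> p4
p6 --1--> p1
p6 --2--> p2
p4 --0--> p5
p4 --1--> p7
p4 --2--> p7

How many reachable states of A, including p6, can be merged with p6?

First remove the unreachable states {p3}; 6 states remain.
Start with accepting vs non-accepting: {p1,p2,p7} | {p4,p5,p6}.
No further refinement is possible. Final partition (2 blocks): {p1,p2,p7} | {p4,p5,p6}.
The equivalence class containing p6 is {p4,p5,p6}, of size 3.

3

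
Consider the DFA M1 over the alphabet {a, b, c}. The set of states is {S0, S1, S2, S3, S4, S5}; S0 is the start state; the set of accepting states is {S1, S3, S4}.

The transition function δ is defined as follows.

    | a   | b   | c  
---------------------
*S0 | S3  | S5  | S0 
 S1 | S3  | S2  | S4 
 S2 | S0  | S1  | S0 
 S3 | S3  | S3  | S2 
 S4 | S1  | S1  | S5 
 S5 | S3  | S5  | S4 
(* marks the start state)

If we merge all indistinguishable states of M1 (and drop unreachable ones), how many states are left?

6

P0 = {S1,S3,S4} | {S0,S2,S5}.
Refine {S1,S3,S4} on symbol b: members go to different blocks, giving {S3,S4} and {S1}.
On input a, block {S3,S4} splits into {S3} and {S4}.
Refine {S0,S2,S5} on symbol a: members go to different blocks, giving {S0,S5} and {S2}.
Split {S0,S5} by δ(·,c) → {S0} and {S5}.
The partition is now stable with 6 blocks: {S3} | {S0} | {S1} | {S4} | {S2} | {S5}.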